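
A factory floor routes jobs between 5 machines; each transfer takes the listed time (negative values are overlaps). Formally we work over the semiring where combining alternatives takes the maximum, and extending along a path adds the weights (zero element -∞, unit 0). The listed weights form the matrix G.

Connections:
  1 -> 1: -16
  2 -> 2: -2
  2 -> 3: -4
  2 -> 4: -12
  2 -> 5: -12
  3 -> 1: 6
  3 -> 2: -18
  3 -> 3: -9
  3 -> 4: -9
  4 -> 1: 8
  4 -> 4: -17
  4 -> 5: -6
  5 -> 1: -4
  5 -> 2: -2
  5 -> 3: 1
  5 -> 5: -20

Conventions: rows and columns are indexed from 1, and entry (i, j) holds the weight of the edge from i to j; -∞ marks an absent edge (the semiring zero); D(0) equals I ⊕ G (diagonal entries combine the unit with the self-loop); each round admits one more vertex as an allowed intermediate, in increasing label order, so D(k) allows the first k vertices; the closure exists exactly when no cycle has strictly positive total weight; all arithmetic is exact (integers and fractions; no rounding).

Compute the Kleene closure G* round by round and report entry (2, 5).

D(0):
  [0, -∞, -∞, -∞, -∞]
  [-∞, 0, -4, -12, -12]
  [6, -18, 0, -9, -∞]
  [8, -∞, -∞, 0, -6]
  [-4, -2, 1, -∞, 0]
D(1):
  [0, -∞, -∞, -∞, -∞]
  [-∞, 0, -4, -12, -12]
  [6, -18, 0, -9, -∞]
  [8, -∞, -∞, 0, -6]
  [-4, -2, 1, -∞, 0]
D(2):
  [0, -∞, -∞, -∞, -∞]
  [-∞, 0, -4, -12, -12]
  [6, -18, 0, -9, -30]
  [8, -∞, -∞, 0, -6]
  [-4, -2, 1, -14, 0]
D(3):
  [0, -∞, -∞, -∞, -∞]
  [2, 0, -4, -12, -12]
  [6, -18, 0, -9, -30]
  [8, -∞, -∞, 0, -6]
  [7, -2, 1, -8, 0]
D(4):
  [0, -∞, -∞, -∞, -∞]
  [2, 0, -4, -12, -12]
  [6, -18, 0, -9, -15]
  [8, -∞, -∞, 0, -6]
  [7, -2, 1, -8, 0]
D(5):
  [0, -∞, -∞, -∞, -∞]
  [2, 0, -4, -12, -12]
  [6, -17, 0, -9, -15]
  [8, -8, -5, 0, -6]
  [7, -2, 1, -8, 0]
Answer: G*[2][5] = -12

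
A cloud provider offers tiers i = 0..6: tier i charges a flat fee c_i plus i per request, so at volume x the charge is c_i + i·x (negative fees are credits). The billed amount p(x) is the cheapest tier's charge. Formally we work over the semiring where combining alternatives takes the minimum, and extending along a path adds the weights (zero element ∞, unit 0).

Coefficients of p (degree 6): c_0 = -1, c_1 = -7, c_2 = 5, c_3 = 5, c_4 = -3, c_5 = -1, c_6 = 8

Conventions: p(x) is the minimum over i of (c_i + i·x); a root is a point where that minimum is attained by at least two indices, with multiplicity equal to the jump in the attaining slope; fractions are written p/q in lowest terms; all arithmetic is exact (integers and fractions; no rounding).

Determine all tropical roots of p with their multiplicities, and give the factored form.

hull edge (i=0, c=-1) to (i=1, c=-7): slope -6, span 1
hull edge (i=1, c=-7) to (i=4, c=-3): slope 4/3, span 3
hull edge (i=4, c=-3) to (i=5, c=-1): slope 2, span 1
hull edge (i=5, c=-1) to (i=6, c=8): slope 9, span 1
Factored form: p(x) = 8 ⊗ (x ⊕ (-9)) ⊗ (x ⊕ (-2)) ⊗ (x ⊕ (-4/3)) ⊗ (x ⊕ (-4/3)) ⊗ (x ⊕ (-4/3)) ⊗ (x ⊕ 6)
Answer: roots = -9 (mult 1), -2 (mult 1), -4/3 (mult 3), 6 (mult 1)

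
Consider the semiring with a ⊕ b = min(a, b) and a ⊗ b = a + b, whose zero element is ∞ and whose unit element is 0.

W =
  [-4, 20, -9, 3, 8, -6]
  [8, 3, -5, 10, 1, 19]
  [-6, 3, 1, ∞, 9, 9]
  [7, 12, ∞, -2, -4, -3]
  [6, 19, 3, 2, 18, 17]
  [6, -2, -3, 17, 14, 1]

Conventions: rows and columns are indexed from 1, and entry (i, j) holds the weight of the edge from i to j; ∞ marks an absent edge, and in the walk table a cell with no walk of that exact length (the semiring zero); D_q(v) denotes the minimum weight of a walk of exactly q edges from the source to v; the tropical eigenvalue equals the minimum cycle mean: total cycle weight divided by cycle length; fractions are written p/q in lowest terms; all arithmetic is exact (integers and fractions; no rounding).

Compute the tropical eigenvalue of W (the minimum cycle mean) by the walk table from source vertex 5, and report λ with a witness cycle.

q=0: [∞, ∞, ∞, ∞, 0, ∞]
q=1: [6, 19, 3, 2, 18, 17]
q=2: [-3, 6, -3, 0, -2, -1]
q=3: [-9, -3, -12, -2, -4, -9]
q=4: [-18, -11, -18, -6, -6, -15]
q=5: [-24, -17, -27, -15, -10, -24]
q=6: [-33, -26, -33, -21, -19, -30]
Optimal cycle mean attained by: cycle 1->3->1, total (-9) + (-6), length 2.
Answer: λ = -15/2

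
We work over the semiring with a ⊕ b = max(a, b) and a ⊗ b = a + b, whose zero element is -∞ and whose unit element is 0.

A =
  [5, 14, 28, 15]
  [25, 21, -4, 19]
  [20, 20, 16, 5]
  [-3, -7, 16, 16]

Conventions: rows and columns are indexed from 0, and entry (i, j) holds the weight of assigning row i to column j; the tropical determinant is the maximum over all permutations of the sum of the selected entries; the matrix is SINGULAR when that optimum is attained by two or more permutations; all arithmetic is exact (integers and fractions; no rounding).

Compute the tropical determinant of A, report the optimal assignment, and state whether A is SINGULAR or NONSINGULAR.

σ = (0, 1, 2, 3): 5 + 21 + 16 + 16 = 58
σ = (0, 1, 3, 2): 5 + 21 + 5 + 16 = 47
σ = (0, 2, 1, 3): 5 + (-4) + 20 + 16 = 37
σ = (0, 2, 3, 1): 5 + (-4) + 5 + (-7) = -1
σ = (0, 3, 1, 2): 5 + 19 + 20 + 16 = 60
σ = (0, 3, 2, 1): 5 + 19 + 16 + (-7) = 33
σ = (1, 0, 2, 3): 14 + 25 + 16 + 16 = 71
σ = (1, 0, 3, 2): 14 + 25 + 5 + 16 = 60
σ = (1, 2, 0, 3): 14 + (-4) + 20 + 16 = 46
σ = (1, 2, 3, 0): 14 + (-4) + 5 + (-3) = 12
σ = (1, 3, 0, 2): 14 + 19 + 20 + 16 = 69
σ = (1, 3, 2, 0): 14 + 19 + 16 + (-3) = 46
σ = (2, 0, 1, 3): 28 + 25 + 20 + 16 = 89
σ = (2, 0, 3, 1): 28 + 25 + 5 + (-7) = 51
σ = (2, 1, 0, 3): 28 + 21 + 20 + 16 = 85
σ = (2, 1, 3, 0): 28 + 21 + 5 + (-3) = 51
σ = (2, 3, 0, 1): 28 + 19 + 20 + (-7) = 60
σ = (2, 3, 1, 0): 28 + 19 + 20 + (-3) = 64
σ = (3, 0, 1, 2): 15 + 25 + 20 + 16 = 76
σ = (3, 0, 2, 1): 15 + 25 + 16 + (-7) = 49
σ = (3, 1, 0, 2): 15 + 21 + 20 + 16 = 72
σ = (3, 1, 2, 0): 15 + 21 + 16 + (-3) = 49
σ = (3, 2, 0, 1): 15 + (-4) + 20 + (-7) = 24
σ = (3, 2, 1, 0): 15 + (-4) + 20 + (-3) = 28
Optimal value attained by: σ = (2, 0, 1, 3).
Answer: det⊕(A) = 89; verdict: NONSINGULAR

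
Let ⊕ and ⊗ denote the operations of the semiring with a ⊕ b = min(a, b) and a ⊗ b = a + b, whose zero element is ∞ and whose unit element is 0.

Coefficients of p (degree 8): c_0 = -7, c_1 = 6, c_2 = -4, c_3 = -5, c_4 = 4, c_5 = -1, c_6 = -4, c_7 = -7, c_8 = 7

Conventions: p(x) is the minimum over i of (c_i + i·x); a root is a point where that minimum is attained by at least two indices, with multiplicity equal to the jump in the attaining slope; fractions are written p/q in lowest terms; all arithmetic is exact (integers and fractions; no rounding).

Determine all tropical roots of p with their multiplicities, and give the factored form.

hull edge (i=0, c=-7) to (i=7, c=-7): slope 0, span 7
hull edge (i=7, c=-7) to (i=8, c=7): slope 14, span 1
Factored form: p(x) = 7 ⊗ (x ⊕ (-14)) ⊗ (x ⊕ 0) ⊗ (x ⊕ 0) ⊗ (x ⊕ 0) ⊗ (x ⊕ 0) ⊗ (x ⊕ 0) ⊗ (x ⊕ 0) ⊗ (x ⊕ 0)
Answer: roots = -14 (mult 1), 0 (mult 7)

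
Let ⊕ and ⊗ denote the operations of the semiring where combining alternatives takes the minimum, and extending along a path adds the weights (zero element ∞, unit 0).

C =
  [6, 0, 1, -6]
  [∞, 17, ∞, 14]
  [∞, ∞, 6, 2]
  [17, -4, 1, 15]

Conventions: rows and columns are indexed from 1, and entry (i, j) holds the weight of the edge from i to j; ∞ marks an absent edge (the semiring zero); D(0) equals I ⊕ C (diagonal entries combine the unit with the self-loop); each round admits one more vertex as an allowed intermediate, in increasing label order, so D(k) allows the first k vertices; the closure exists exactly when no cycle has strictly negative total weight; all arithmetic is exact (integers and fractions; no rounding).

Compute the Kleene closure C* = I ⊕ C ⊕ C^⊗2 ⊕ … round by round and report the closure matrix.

D(0):
  [0, 0, 1, -6]
  [∞, 0, ∞, 14]
  [∞, ∞, 0, 2]
  [17, -4, 1, 0]
D(1):
  [0, 0, 1, -6]
  [∞, 0, ∞, 14]
  [∞, ∞, 0, 2]
  [17, -4, 1, 0]
D(2):
  [0, 0, 1, -6]
  [∞, 0, ∞, 14]
  [∞, ∞, 0, 2]
  [17, -4, 1, 0]
D(3):
  [0, 0, 1, -6]
  [∞, 0, ∞, 14]
  [∞, ∞, 0, 2]
  [17, -4, 1, 0]
D(4):
  [0, -10, -5, -6]
  [31, 0, 15, 14]
  [19, -2, 0, 2]
  [17, -4, 1, 0]
Answer: C* = [[0, -10, -5, -6], [31, 0, 15, 14], [19, -2, 0, 2], [17, -4, 1, 0]]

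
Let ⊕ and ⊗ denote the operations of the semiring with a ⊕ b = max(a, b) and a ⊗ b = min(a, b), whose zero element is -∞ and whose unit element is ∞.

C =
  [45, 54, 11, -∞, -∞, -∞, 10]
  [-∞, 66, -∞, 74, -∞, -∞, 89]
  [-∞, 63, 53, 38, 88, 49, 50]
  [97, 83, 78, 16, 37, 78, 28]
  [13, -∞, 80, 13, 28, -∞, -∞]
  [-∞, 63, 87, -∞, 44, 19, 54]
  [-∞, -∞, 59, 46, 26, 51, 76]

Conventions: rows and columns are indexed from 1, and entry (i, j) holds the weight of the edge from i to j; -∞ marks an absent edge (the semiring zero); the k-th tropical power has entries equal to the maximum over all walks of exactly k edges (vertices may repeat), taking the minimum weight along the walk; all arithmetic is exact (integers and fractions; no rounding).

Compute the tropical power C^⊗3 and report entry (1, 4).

C^⊗2:
  [45, 54, 11, 54, 11, 11, 54]
  [74, 74, 74, 66, 37, 74, 76]
  [38, 63, 80, 63, 53, 50, 63]
  [45, 66, 78, 74, 78, 49, 83]
  [13, 63, 53, 38, 80, 49, 50]
  [13, 63, 54, 63, 87, 51, 63]
  [46, 59, 59, 46, 59, 51, 76]
C^⊗3:
  [54, 54, 54, 54, 37, 54, 54]
  [66, 66, 74, 74, 74, 66, 76]
  [63, 63, 63, 63, 80, 63, 63]
  [74, 74, 78, 66, 78, 74, 76]
  [38, 63, 80, 63, 53, 50, 63]
  [63, 63, 80, 63, 54, 63, 63]
  [46, 59, 59, 59, 59, 51, 76]
Key observation: the optimum is the walk 1->2->2->4, with weight 54 min 66 min 74 = 54.
Optimal value attained by: walk 1->2->2->4.
Answer: (C^⊗3)[1][4] = 54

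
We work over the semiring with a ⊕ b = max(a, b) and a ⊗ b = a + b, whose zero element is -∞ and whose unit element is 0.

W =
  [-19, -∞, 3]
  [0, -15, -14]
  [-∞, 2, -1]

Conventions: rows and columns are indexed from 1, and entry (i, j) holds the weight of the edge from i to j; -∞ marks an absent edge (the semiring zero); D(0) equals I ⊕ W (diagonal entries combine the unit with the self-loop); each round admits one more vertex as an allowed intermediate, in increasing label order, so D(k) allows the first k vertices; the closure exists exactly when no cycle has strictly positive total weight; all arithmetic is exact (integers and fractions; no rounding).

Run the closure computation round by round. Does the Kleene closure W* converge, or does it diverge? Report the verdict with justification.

D(0):
  [0, -∞, 3]
  [0, 0, -14]
  [-∞, 2, 0]
D(1):
  [0, -∞, 3]
  [0, 0, 3]
  [-∞, 2, 0]
Detection: at round 2, diagonal entry (3, 3) turns strictly positive.
Key observation: the cycle 3->2->1->3 has total weight 2 + 0 + 3, which is strictly positive.
Answer: DIVERGES — positive cycle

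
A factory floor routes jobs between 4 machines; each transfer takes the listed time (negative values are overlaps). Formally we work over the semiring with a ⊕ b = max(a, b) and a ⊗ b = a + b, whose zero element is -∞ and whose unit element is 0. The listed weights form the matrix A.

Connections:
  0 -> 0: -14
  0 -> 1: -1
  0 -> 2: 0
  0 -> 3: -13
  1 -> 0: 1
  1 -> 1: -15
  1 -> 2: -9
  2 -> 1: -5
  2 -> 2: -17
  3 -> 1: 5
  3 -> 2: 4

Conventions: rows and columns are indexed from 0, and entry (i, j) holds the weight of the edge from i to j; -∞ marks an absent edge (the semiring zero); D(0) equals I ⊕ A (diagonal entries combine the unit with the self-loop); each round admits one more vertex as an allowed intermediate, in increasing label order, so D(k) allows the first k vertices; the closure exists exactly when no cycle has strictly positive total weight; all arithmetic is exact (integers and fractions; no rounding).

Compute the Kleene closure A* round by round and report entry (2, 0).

D(0):
  [0, -1, 0, -13]
  [1, 0, -9, -∞]
  [-∞, -5, 0, -∞]
  [-∞, 5, 4, 0]
D(1):
  [0, -1, 0, -13]
  [1, 0, 1, -12]
  [-∞, -5, 0, -∞]
  [-∞, 5, 4, 0]
D(2):
  [0, -1, 0, -13]
  [1, 0, 1, -12]
  [-4, -5, 0, -17]
  [6, 5, 6, 0]
D(3):
  [0, -1, 0, -13]
  [1, 0, 1, -12]
  [-4, -5, 0, -17]
  [6, 5, 6, 0]
D(4):
  [0, -1, 0, -13]
  [1, 0, 1, -12]
  [-4, -5, 0, -17]
  [6, 5, 6, 0]
Answer: A*[2][0] = -4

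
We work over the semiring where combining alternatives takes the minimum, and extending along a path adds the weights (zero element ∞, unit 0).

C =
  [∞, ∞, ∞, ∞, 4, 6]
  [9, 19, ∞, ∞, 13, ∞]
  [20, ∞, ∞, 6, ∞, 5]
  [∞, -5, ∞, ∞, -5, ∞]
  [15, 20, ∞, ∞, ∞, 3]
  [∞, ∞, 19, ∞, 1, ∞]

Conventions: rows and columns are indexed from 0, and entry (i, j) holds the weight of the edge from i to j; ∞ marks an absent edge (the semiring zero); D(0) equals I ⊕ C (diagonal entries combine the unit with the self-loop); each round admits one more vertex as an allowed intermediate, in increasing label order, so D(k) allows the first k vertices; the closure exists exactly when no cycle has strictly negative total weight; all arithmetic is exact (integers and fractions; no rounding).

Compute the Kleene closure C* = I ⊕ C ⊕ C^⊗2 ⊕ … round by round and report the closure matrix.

D(0):
  [0, ∞, ∞, ∞, 4, 6]
  [9, 0, ∞, ∞, 13, ∞]
  [20, ∞, 0, 6, ∞, 5]
  [∞, -5, ∞, 0, -5, ∞]
  [15, 20, ∞, ∞, 0, 3]
  [∞, ∞, 19, ∞, 1, 0]
D(1):
  [0, ∞, ∞, ∞, 4, 6]
  [9, 0, ∞, ∞, 13, 15]
  [20, ∞, 0, 6, 24, 5]
  [∞, -5, ∞, 0, -5, ∞]
  [15, 20, ∞, ∞, 0, 3]
  [∞, ∞, 19, ∞, 1, 0]
D(2):
  [0, ∞, ∞, ∞, 4, 6]
  [9, 0, ∞, ∞, 13, 15]
  [20, ∞, 0, 6, 24, 5]
  [4, -5, ∞, 0, -5, 10]
  [15, 20, ∞, ∞, 0, 3]
  [∞, ∞, 19, ∞, 1, 0]
D(3):
  [0, ∞, ∞, ∞, 4, 6]
  [9, 0, ∞, ∞, 13, 15]
  [20, ∞, 0, 6, 24, 5]
  [4, -5, ∞, 0, -5, 10]
  [15, 20, ∞, ∞, 0, 3]
  [39, ∞, 19, 25, 1, 0]
D(4):
  [0, ∞, ∞, ∞, 4, 6]
  [9, 0, ∞, ∞, 13, 15]
  [10, 1, 0, 6, 1, 5]
  [4, -5, ∞, 0, -5, 10]
  [15, 20, ∞, ∞, 0, 3]
  [29, 20, 19, 25, 1, 0]
D(5):
  [0, 24, ∞, ∞, 4, 6]
  [9, 0, ∞, ∞, 13, 15]
  [10, 1, 0, 6, 1, 4]
  [4, -5, ∞, 0, -5, -2]
  [15, 20, ∞, ∞, 0, 3]
  [16, 20, 19, 25, 1, 0]
D(6):
  [0, 24, 25, 31, 4, 6]
  [9, 0, 34, 40, 13, 15]
  [10, 1, 0, 6, 1, 4]
  [4, -5, 17, 0, -5, -2]
  [15, 20, 22, 28, 0, 3]
  [16, 20, 19, 25, 1, 0]
Answer: C* = [[0, 24, 25, 31, 4, 6], [9, 0, 34, 40, 13, 15], [10, 1, 0, 6, 1, 4], [4, -5, 17, 0, -5, -2], [15, 20, 22, 28, 0, 3], [16, 20, 19, 25, 1, 0]]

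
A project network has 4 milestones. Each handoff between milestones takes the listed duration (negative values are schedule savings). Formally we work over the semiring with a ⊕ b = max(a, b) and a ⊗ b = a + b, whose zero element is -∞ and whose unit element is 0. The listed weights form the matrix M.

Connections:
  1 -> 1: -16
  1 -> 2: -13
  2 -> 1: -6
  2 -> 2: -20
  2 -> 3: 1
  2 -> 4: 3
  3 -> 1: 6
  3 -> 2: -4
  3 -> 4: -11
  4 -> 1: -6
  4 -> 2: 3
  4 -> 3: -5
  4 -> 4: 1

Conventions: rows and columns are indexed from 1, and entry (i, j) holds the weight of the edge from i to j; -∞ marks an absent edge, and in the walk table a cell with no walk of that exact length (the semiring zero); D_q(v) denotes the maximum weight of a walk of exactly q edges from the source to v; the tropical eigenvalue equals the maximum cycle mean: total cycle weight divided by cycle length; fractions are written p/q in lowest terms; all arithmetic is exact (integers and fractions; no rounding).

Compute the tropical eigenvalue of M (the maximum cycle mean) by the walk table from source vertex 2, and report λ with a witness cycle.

q=0: [-∞, 0, -∞, -∞]
q=1: [-6, -20, 1, 3]
q=2: [7, 6, -2, 4]
q=3: [4, 7, 7, 9]
q=4: [13, 12, 8, 10]
Optimal cycle mean attained by: cycle 2->4->2, total 3 + 3, length 2.
Answer: λ = 3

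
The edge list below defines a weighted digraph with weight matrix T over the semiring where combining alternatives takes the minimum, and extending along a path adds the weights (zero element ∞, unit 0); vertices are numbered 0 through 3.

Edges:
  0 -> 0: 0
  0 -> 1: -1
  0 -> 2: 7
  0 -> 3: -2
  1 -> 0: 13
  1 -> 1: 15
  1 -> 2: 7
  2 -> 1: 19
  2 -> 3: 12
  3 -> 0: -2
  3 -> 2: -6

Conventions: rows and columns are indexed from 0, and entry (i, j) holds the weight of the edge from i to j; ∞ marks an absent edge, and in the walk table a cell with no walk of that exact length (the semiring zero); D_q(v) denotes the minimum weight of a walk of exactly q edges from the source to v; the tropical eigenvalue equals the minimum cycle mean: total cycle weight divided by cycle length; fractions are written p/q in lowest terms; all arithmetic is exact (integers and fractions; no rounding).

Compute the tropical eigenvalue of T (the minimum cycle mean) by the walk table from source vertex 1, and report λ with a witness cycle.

q=0: [∞, 0, ∞, ∞]
q=1: [13, 15, 7, ∞]
q=2: [13, 12, 20, 11]
q=3: [9, 12, 5, 11]
q=4: [9, 8, 5, 7]
Optimal cycle mean attained by: cycle 0->3->0, total (-2) + (-2), length 2.
Answer: λ = -2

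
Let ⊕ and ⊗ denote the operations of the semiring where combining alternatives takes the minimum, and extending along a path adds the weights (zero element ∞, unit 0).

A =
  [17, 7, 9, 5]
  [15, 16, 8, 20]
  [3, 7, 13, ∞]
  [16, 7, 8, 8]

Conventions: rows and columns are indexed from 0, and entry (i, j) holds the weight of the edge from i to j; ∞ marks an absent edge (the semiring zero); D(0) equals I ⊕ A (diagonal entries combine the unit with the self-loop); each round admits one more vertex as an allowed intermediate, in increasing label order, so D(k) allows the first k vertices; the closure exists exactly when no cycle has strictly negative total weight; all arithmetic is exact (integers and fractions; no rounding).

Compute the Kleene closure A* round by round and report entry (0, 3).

D(0):
  [0, 7, 9, 5]
  [15, 0, 8, 20]
  [3, 7, 0, ∞]
  [16, 7, 8, 0]
D(1):
  [0, 7, 9, 5]
  [15, 0, 8, 20]
  [3, 7, 0, 8]
  [16, 7, 8, 0]
D(2):
  [0, 7, 9, 5]
  [15, 0, 8, 20]
  [3, 7, 0, 8]
  [16, 7, 8, 0]
D(3):
  [0, 7, 9, 5]
  [11, 0, 8, 16]
  [3, 7, 0, 8]
  [11, 7, 8, 0]
D(4):
  [0, 7, 9, 5]
  [11, 0, 8, 16]
  [3, 7, 0, 8]
  [11, 7, 8, 0]
Answer: A*[0][3] = 5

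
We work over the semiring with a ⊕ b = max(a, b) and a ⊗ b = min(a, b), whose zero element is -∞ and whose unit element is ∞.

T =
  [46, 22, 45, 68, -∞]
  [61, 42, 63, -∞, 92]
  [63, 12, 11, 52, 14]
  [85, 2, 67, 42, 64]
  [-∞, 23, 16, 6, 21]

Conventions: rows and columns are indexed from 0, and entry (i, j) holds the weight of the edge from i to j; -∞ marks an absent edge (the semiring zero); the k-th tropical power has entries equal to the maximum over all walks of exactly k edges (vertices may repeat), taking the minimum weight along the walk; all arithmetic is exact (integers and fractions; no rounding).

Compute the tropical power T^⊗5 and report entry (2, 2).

T^⊗2:
  [68, 22, 67, 46, 64]
  [63, 42, 45, 61, 42]
  [52, 22, 52, 63, 52]
  [63, 23, 45, 68, 42]
  [23, 23, 23, 16, 23]
T^⊗3:
  [63, 23, 46, 68, 46]
  [61, 42, 61, 63, 61]
  [63, 23, 63, 52, 63]
  [68, 23, 67, 63, 64]
  [23, 23, 23, 23, 23]
T^⊗4:
  [68, 23, 67, 63, 64]
  [63, 42, 63, 61, 63]
  [63, 23, 52, 63, 52]
  [63, 23, 63, 68, 63]
  [23, 23, 23, 23, 23]
T^⊗5:
  [63, 23, 63, 68, 63]
  [63, 42, 61, 63, 61]
  [63, 23, 63, 63, 63]
  [68, 23, 67, 63, 64]
  [23, 23, 23, 23, 23]
Key observation: the optimum is the walk 2->0->3->0->3->2, with weight 63 min 68 min 85 min 68 min 67 = 63.
Optimal value attained by: walk 2->0->3->0->3->2.
Answer: (T^⊗5)[2][2] = 63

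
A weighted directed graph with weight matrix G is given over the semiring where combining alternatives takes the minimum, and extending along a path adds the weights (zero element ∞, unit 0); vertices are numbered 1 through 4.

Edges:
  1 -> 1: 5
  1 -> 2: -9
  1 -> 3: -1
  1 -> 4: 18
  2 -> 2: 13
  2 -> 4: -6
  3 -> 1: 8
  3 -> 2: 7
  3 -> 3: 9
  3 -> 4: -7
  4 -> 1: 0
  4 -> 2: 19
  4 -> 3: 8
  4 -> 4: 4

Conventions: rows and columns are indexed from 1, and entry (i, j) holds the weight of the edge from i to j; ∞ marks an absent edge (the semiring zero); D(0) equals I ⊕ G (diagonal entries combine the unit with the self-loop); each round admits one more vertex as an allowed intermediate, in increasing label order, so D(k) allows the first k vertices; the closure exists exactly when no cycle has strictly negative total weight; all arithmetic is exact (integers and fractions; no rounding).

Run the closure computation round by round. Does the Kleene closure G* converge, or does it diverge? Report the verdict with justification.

D(0):
  [0, -9, -1, 18]
  [∞, 0, ∞, -6]
  [8, 7, 0, -7]
  [0, 19, 8, 0]
D(1):
  [0, -9, -1, 18]
  [∞, 0, ∞, -6]
  [8, -1, 0, -7]
  [0, -9, -1, 0]
Detection: at round 2, diagonal entry (4, 4) turns strictly negative.
Key observation: the cycle 4->1->2->4 has total weight 0 + (-9) + (-6), which is strictly negative.
Answer: DIVERGES — negative cycle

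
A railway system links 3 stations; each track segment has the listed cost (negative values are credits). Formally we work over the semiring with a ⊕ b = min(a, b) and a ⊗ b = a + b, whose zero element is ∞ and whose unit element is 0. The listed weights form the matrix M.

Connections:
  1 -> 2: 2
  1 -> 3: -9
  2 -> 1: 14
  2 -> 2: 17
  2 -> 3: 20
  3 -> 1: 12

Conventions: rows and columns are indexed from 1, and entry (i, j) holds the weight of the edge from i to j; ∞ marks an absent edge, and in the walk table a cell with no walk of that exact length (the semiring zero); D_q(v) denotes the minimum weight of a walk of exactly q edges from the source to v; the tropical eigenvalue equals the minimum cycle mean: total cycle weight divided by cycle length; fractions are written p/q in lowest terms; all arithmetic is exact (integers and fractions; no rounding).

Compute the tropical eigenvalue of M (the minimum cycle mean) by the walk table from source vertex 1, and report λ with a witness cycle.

q=0: [0, ∞, ∞]
q=1: [∞, 2, -9]
q=2: [3, 19, 22]
q=3: [33, 5, -6]
Optimal cycle mean attained by: cycle 1->3->1, total (-9) + 12, length 2.
Answer: λ = 3/2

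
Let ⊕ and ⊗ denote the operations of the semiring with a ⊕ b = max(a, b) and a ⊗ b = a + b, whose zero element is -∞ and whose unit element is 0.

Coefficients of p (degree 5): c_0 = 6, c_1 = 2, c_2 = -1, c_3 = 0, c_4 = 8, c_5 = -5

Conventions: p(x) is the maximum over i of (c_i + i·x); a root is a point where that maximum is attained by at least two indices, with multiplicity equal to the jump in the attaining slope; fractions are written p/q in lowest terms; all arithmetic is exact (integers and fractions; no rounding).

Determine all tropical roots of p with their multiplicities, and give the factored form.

hull edge (i=0, c=6) to (i=4, c=8): slope 1/2, span 4
hull edge (i=4, c=8) to (i=5, c=-5): slope -13, span 1
Factored form: p(x) = -5 ⊗ (x ⊕ (-1/2)) ⊗ (x ⊕ (-1/2)) ⊗ (x ⊕ (-1/2)) ⊗ (x ⊕ (-1/2)) ⊗ (x ⊕ 13)
Answer: roots = -1/2 (mult 4), 13 (mult 1)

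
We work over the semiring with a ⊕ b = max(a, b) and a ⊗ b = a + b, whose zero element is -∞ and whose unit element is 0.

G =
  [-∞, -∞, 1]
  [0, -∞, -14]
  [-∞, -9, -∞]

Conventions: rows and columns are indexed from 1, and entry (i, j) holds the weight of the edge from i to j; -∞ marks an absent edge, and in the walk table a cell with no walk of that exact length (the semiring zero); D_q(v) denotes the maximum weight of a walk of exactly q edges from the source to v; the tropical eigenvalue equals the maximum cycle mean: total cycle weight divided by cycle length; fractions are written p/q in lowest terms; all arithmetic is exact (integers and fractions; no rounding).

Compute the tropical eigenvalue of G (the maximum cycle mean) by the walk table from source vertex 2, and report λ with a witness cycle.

q=0: [-∞, 0, -∞]
q=1: [0, -∞, -14]
q=2: [-∞, -23, 1]
q=3: [-23, -8, -37]
Optimal cycle mean attained by: cycle 1->3->2->1, total 1 + (-9) + 0, length 3.
Answer: λ = -8/3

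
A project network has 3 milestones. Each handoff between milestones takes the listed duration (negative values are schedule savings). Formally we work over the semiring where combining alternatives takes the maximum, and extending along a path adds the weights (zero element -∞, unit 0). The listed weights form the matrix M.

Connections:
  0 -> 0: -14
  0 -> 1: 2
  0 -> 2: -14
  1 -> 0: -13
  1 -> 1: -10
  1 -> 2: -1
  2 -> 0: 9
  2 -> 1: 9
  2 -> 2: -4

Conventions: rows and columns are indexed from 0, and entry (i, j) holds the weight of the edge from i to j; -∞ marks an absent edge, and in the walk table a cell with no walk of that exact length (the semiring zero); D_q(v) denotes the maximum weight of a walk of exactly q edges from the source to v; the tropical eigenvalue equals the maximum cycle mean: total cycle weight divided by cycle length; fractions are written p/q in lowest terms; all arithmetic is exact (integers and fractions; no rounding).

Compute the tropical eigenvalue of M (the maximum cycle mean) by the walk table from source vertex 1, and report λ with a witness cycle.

q=0: [-∞, 0, -∞]
q=1: [-13, -10, -1]
q=2: [8, 8, -5]
q=3: [4, 10, 7]
Optimal cycle mean attained by: cycle 1->2->1, total (-1) + 9, length 2.
Answer: λ = 4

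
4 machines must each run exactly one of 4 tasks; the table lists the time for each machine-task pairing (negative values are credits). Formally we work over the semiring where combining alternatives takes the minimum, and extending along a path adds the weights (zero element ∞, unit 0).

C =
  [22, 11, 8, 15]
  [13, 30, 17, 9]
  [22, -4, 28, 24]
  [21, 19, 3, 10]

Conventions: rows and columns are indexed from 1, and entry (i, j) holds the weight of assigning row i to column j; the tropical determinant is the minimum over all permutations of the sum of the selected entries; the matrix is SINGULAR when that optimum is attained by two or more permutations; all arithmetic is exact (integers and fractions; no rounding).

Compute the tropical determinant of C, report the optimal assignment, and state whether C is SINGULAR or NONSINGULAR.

σ = (1, 2, 3, 4): 22 + 30 + 28 + 10 = 90
σ = (1, 2, 4, 3): 22 + 30 + 24 + 3 = 79
σ = (1, 3, 2, 4): 22 + 17 + (-4) + 10 = 45
σ = (1, 3, 4, 2): 22 + 17 + 24 + 19 = 82
σ = (1, 4, 2, 3): 22 + 9 + (-4) + 3 = 30
σ = (1, 4, 3, 2): 22 + 9 + 28 + 19 = 78
σ = (2, 1, 3, 4): 11 + 13 + 28 + 10 = 62
σ = (2, 1, 4, 3): 11 + 13 + 24 + 3 = 51
σ = (2, 3, 1, 4): 11 + 17 + 22 + 10 = 60
σ = (2, 3, 4, 1): 11 + 17 + 24 + 21 = 73
σ = (2, 4, 1, 3): 11 + 9 + 22 + 3 = 45
σ = (2, 4, 3, 1): 11 + 9 + 28 + 21 = 69
σ = (3, 1, 2, 4): 8 + 13 + (-4) + 10 = 27
σ = (3, 1, 4, 2): 8 + 13 + 24 + 19 = 64
σ = (3, 2, 1, 4): 8 + 30 + 22 + 10 = 70
σ = (3, 2, 4, 1): 8 + 30 + 24 + 21 = 83
σ = (3, 4, 1, 2): 8 + 9 + 22 + 19 = 58
σ = (3, 4, 2, 1): 8 + 9 + (-4) + 21 = 34
σ = (4, 1, 2, 3): 15 + 13 + (-4) + 3 = 27
σ = (4, 1, 3, 2): 15 + 13 + 28 + 19 = 75
σ = (4, 2, 1, 3): 15 + 30 + 22 + 3 = 70
σ = (4, 2, 3, 1): 15 + 30 + 28 + 21 = 94
σ = (4, 3, 1, 2): 15 + 17 + 22 + 19 = 73
σ = (4, 3, 2, 1): 15 + 17 + (-4) + 21 = 49
Optimal value attained by: σ = (3, 1, 2, 4).
Answer: det⊕(C) = 27; verdict: SINGULAR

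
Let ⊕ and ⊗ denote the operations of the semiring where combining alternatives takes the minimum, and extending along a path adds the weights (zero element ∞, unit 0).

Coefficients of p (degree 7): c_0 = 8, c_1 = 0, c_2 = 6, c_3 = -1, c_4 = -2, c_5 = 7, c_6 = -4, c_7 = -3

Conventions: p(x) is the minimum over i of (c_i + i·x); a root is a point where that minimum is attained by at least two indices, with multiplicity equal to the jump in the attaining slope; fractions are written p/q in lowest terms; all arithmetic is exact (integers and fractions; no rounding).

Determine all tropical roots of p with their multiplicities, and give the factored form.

hull edge (i=0, c=8) to (i=1, c=0): slope -8, span 1
hull edge (i=1, c=0) to (i=6, c=-4): slope -4/5, span 5
hull edge (i=6, c=-4) to (i=7, c=-3): slope 1, span 1
Factored form: p(x) = -3 ⊗ (x ⊕ (-1)) ⊗ (x ⊕ 4/5) ⊗ (x ⊕ 4/5) ⊗ (x ⊕ 4/5) ⊗ (x ⊕ 4/5) ⊗ (x ⊕ 4/5) ⊗ (x ⊕ 8)
Answer: roots = -1 (mult 1), 4/5 (mult 5), 8 (mult 1)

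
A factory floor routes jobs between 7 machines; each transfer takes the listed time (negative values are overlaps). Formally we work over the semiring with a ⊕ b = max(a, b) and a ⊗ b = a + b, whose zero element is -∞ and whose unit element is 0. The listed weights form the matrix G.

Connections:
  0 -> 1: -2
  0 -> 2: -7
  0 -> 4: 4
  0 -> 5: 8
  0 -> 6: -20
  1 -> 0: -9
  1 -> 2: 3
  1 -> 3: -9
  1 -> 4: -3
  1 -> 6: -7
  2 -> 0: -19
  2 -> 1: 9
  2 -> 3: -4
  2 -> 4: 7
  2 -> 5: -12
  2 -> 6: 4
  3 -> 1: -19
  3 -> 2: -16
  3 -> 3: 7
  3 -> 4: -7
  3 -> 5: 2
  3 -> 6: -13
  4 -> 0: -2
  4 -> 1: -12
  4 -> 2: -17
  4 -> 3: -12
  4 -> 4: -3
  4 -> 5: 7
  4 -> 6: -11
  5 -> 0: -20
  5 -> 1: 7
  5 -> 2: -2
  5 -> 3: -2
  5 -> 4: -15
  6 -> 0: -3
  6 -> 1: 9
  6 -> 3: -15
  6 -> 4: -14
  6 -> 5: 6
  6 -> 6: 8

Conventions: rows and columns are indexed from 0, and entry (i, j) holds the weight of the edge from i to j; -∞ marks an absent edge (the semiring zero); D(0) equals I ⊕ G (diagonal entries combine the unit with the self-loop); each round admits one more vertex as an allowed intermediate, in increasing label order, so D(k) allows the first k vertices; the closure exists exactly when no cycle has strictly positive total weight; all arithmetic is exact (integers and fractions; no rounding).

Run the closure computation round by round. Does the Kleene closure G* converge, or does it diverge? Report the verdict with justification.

Detection: at round 0, diagonal entry (3, 3) turns strictly positive.
Key observation: the cycle 3->3 has total weight 7, which is strictly positive.
Answer: DIVERGES — positive cycle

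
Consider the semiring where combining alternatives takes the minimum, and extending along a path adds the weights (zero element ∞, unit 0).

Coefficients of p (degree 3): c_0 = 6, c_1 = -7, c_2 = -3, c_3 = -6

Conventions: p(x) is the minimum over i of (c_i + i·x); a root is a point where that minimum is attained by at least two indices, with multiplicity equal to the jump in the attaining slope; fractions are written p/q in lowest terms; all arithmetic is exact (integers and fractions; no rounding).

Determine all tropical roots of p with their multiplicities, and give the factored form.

hull edge (i=0, c=6) to (i=1, c=-7): slope -13, span 1
hull edge (i=1, c=-7) to (i=3, c=-6): slope 1/2, span 2
Factored form: p(x) = -6 ⊗ (x ⊕ (-1/2)) ⊗ (x ⊕ (-1/2)) ⊗ (x ⊕ 13)
Answer: roots = -1/2 (mult 2), 13 (mult 1)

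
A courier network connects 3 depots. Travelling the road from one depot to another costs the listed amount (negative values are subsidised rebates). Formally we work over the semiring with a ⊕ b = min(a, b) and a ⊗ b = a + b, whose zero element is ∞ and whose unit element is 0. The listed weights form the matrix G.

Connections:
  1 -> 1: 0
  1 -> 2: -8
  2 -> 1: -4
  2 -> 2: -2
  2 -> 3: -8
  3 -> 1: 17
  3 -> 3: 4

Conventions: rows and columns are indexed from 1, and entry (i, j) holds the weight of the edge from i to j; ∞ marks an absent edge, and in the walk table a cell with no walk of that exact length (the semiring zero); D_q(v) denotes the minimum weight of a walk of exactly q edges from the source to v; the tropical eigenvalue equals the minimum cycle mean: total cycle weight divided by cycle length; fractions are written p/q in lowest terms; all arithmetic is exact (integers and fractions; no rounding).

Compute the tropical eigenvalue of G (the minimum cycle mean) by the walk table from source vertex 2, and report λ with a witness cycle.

q=0: [∞, 0, ∞]
q=1: [-4, -2, -8]
q=2: [-6, -12, -10]
q=3: [-16, -14, -20]
Optimal cycle mean attained by: cycle 1->2->1, total (-8) + (-4), length 2.
Answer: λ = -6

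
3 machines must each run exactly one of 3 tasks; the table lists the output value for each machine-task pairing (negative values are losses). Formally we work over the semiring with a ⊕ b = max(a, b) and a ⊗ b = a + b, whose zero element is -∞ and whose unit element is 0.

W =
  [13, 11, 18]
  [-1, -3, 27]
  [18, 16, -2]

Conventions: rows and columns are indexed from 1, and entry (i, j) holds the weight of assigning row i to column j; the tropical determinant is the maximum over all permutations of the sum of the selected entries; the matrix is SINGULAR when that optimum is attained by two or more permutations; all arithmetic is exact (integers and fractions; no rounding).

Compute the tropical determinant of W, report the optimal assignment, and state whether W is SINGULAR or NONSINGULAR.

σ = (1, 2, 3): 13 + (-3) + (-2) = 8
σ = (1, 3, 2): 13 + 27 + 16 = 56
σ = (2, 1, 3): 11 + (-1) + (-2) = 8
σ = (2, 3, 1): 11 + 27 + 18 = 56
σ = (3, 1, 2): 18 + (-1) + 16 = 33
σ = (3, 2, 1): 18 + (-3) + 18 = 33
Optimal value attained by: σ = (1, 3, 2).
Answer: det⊕(W) = 56; verdict: SINGULAR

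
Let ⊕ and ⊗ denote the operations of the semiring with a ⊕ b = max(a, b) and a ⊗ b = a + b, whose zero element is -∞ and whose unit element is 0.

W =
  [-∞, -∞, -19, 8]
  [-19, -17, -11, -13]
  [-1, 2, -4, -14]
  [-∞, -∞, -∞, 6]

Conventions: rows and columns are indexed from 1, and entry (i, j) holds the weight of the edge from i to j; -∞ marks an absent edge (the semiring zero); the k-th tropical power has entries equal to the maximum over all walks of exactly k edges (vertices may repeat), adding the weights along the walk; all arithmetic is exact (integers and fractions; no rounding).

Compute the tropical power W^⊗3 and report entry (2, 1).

W^⊗2:
  [-20, -17, -23, 14]
  [-12, -9, -15, -7]
  [-5, -2, -8, 7]
  [-∞, -∞, -∞, 12]
W^⊗3:
  [-24, -21, -27, 20]
  [-16, -13, -19, -1]
  [-9, -6, -12, 13]
  [-∞, -∞, -∞, 18]
Key observation: the optimum is the walk 2->3->3->1, with weight (-11) + (-4) + (-1) = -16.
Optimal value attained by: walk 2->3->3->1.
Answer: (W^⊗3)[2][1] = -16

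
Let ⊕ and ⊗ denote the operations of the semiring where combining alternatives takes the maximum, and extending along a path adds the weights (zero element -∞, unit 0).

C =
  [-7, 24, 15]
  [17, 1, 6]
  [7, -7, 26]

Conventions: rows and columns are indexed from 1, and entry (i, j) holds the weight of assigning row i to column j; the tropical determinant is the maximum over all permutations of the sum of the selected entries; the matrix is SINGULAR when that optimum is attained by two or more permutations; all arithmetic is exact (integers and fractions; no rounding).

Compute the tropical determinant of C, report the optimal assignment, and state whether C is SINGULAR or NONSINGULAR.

σ = (1, 2, 3): (-7) + 1 + 26 = 20
σ = (1, 3, 2): (-7) + 6 + (-7) = -8
σ = (2, 1, 3): 24 + 17 + 26 = 67
σ = (2, 3, 1): 24 + 6 + 7 = 37
σ = (3, 1, 2): 15 + 17 + (-7) = 25
σ = (3, 2, 1): 15 + 1 + 7 = 23
Optimal value attained by: σ = (2, 1, 3).
Answer: det⊕(C) = 67; verdict: NONSINGULAR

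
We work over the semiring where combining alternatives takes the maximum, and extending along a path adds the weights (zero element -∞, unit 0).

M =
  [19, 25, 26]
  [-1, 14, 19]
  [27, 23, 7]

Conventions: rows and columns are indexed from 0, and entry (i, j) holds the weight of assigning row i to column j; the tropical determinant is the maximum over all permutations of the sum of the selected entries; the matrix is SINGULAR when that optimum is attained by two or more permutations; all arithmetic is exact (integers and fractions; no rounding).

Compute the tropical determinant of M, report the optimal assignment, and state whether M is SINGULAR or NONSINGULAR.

σ = (0, 1, 2): 19 + 14 + 7 = 40
σ = (0, 2, 1): 19 + 19 + 23 = 61
σ = (1, 0, 2): 25 + (-1) + 7 = 31
σ = (1, 2, 0): 25 + 19 + 27 = 71
σ = (2, 0, 1): 26 + (-1) + 23 = 48
σ = (2, 1, 0): 26 + 14 + 27 = 67
Optimal value attained by: σ = (1, 2, 0).
Answer: det⊕(M) = 71; verdict: NONSINGULAR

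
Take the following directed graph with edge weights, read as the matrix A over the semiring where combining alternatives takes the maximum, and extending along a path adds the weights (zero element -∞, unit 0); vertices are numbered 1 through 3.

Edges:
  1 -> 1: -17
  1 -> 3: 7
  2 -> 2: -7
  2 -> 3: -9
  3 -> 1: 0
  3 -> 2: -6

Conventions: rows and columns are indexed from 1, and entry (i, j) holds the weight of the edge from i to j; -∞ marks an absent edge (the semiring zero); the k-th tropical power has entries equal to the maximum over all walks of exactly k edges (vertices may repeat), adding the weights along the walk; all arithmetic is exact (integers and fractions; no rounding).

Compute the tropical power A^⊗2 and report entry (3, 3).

A^⊗2:
  [7, 1, -10]
  [-9, -14, -16]
  [-17, -13, 7]
Key observation: the optimum is the walk 3->1->3, with weight 0 + 7 = 7.
Optimal value attained by: walk 3->1->3.
Answer: (A^⊗2)[3][3] = 7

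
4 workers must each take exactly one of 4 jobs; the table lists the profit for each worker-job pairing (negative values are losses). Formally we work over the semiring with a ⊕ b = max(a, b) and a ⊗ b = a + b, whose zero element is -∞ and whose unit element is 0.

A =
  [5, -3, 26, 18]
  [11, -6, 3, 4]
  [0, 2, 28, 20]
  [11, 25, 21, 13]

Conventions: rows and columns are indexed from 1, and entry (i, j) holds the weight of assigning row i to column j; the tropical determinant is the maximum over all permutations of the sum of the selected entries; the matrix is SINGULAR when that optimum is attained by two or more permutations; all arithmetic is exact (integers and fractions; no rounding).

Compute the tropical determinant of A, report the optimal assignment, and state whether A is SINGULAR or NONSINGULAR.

σ = (1, 2, 3, 4): 5 + (-6) + 28 + 13 = 40
σ = (1, 2, 4, 3): 5 + (-6) + 20 + 21 = 40
σ = (1, 3, 2, 4): 5 + 3 + 2 + 13 = 23
σ = (1, 3, 4, 2): 5 + 3 + 20 + 25 = 53
σ = (1, 4, 2, 3): 5 + 4 + 2 + 21 = 32
σ = (1, 4, 3, 2): 5 + 4 + 28 + 25 = 62
σ = (2, 1, 3, 4): (-3) + 11 + 28 + 13 = 49
σ = (2, 1, 4, 3): (-3) + 11 + 20 + 21 = 49
σ = (2, 3, 1, 4): (-3) + 3 + 0 + 13 = 13
σ = (2, 3, 4, 1): (-3) + 3 + 20 + 11 = 31
σ = (2, 4, 1, 3): (-3) + 4 + 0 + 21 = 22
σ = (2, 4, 3, 1): (-3) + 4 + 28 + 11 = 40
σ = (3, 1, 2, 4): 26 + 11 + 2 + 13 = 52
σ = (3, 1, 4, 2): 26 + 11 + 20 + 25 = 82
σ = (3, 2, 1, 4): 26 + (-6) + 0 + 13 = 33
σ = (3, 2, 4, 1): 26 + (-6) + 20 + 11 = 51
σ = (3, 4, 1, 2): 26 + 4 + 0 + 25 = 55
σ = (3, 4, 2, 1): 26 + 4 + 2 + 11 = 43
σ = (4, 1, 2, 3): 18 + 11 + 2 + 21 = 52
σ = (4, 1, 3, 2): 18 + 11 + 28 + 25 = 82
σ = (4, 2, 1, 3): 18 + (-6) + 0 + 21 = 33
σ = (4, 2, 3, 1): 18 + (-6) + 28 + 11 = 51
σ = (4, 3, 1, 2): 18 + 3 + 0 + 25 = 46
σ = (4, 3, 2, 1): 18 + 3 + 2 + 11 = 34
Optimal value attained by: σ = (3, 1, 4, 2).
Answer: det⊕(A) = 82; verdict: SINGULAR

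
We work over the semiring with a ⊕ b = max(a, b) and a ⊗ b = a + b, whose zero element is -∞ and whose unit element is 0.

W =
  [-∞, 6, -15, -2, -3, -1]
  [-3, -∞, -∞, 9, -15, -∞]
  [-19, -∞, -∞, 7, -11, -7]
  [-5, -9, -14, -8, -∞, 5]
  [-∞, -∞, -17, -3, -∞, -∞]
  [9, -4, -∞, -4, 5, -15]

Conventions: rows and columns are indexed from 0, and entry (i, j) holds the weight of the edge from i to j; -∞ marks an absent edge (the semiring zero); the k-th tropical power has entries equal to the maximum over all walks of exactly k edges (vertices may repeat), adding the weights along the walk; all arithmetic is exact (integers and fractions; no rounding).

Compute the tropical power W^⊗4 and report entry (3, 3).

W^⊗2:
  [8, -5, -16, 15, 4, 3]
  [4, 3, -5, 1, -6, 14]
  [2, -2, -7, -1, -2, 12]
  [14, 1, -20, 1, 10, -3]
  [-8, -12, -17, -10, -28, 2]
  [-6, 15, -6, 7, 6, 8]
W^⊗3:
  [12, 14, 1, 7, 8, 20]
  [23, 10, -11, 12, 19, 6]
  [21, 8, -13, 8, 17, 4]
  [6, 20, -1, 12, 11, 13]
  [11, -2, -23, -2, 7, -5]
  [17, 4, -7, 24, 13, 12]
W^⊗4:
  [29, 18, -3, 23, 25, 12]
  [15, 29, 8, 21, 20, 22]
  [13, 27, 6, 19, 18, 20]
  [22, 12, -2, 29, 18, 17]
  [4, 17, -4, 9, 8, 10]
  [21, 23, 10, 16, 17, 29]
Key observation: the optimum is the walk 3->5->0->1->3, with weight 5 + 9 + 6 + 9 = 29.
Optimal value attained by: walk 3->5->0->1->3.
Answer: (W^⊗4)[3][3] = 29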